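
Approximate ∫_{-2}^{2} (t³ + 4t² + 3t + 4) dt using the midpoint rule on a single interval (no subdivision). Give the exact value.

M = (b−a)·f(0) = 4·(4) = 16.

16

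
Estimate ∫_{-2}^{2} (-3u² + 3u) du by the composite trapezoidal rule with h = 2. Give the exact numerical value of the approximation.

h = (2 − (-2))/2 = 2.
Nodes u₀,…,u₂ = -2, 0, 2.
f(u) = -3u² + 3u: f₀=-18, f₁=0, f₂=-6.
(h/2)·[f₀ + 2f₁ + f₂] = 1·(-24) = -24.

-24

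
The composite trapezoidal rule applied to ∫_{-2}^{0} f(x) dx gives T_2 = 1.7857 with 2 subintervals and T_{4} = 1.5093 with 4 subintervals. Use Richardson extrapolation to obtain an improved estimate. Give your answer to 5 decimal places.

1.41717

R = (4·T_{4} − T_2) / 3 = (4·1.5093 − 1.7857)/3 = (4.2515)/3 = 1.41717.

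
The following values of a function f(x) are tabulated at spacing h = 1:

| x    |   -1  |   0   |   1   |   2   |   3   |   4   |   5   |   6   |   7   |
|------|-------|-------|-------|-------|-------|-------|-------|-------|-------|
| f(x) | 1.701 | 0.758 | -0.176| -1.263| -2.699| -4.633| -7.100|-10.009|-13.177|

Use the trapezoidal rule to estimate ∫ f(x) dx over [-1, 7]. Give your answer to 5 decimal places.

h = 1, n = 8.
(h/2)·[y₀ + 2y₁ + 2y₂ + 2y₃ + 2y₄ + 2y₅ + 2y₆ + 2y₇ + y₈] = 0.5·(-61.720) = -30.86000.

-30.86000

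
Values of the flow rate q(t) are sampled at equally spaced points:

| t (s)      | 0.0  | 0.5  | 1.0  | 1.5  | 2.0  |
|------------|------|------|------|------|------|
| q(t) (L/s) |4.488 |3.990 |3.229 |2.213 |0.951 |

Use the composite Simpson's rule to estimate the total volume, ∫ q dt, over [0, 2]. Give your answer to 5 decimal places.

h = 0.5, n = 4.
(h/3)·[y₀ + 4y₁ + 2y₂ + 4y₃ + y₄] = 0.166667·(36.709) = 6.11817.

6.11817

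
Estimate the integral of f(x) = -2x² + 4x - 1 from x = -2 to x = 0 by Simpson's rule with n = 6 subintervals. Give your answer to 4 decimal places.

h = (0 − (-2))/6 = 0.333333.
Nodes x₀,…,x₆ = -2, -1.666667, -1.333333, -1, -0.666667, -0.333333, 0.
f(x) = -2x² + 4x - 1: f₀=-17, f₁=-13.222222, f₂=-9.888889, f₃=-7, f₄=-4.555556, f₅=-2.555556, f₆=-1.
(h/3)·[f₀ + 4f₁ + 2f₂ + 4f₃ + 2f₄ + 4f₅ + f₆] = 0.111111·(-138) = -15.3333.

-15.3333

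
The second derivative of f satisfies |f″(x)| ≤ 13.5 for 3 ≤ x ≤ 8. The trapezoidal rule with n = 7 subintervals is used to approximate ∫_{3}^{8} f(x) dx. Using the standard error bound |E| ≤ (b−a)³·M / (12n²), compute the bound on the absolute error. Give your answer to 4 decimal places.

|E| ≤ (5)³·13.5 / (12·7²) = 1687.5/588 = 2.8699.

2.8699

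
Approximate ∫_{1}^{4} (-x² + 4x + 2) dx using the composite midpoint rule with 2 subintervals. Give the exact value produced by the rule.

15.5625

h = (4 − 1)/2 = 1.5.
Midpoints m₁,…,m₂ = 1.75, 3.25.
f(m₁)=5.9375, f(m₂)=4.4375.
h·[f(m₁) + f(m₂)] = 1.5·(10.375) = 15.5625.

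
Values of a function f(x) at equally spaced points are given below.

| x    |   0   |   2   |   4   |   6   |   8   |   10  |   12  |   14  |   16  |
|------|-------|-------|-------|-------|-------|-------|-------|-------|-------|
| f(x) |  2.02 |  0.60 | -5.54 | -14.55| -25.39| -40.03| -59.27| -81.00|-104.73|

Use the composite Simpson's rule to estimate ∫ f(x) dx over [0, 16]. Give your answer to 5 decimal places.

h = 2, n = 8.
(h/3)·[y₀ + 4y₁ + 2y₂ + 4y₃ + 2y₄ + 4y₅ + 2y₆ + 4y₇ + y₈] = 0.666667·(-823.03) = -548.68667.

-548.68667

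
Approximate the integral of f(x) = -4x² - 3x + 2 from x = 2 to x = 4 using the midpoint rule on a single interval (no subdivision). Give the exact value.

M = (b−a)·f(3) = 2·(-43) = -86.

-86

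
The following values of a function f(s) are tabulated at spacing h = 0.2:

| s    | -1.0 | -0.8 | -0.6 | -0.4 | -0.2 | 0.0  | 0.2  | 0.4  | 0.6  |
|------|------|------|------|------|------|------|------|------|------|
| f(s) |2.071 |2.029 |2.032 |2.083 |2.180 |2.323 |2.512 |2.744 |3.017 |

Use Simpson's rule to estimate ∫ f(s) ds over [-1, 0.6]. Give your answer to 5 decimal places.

h = 0.2, n = 8.
(h/3)·[y₀ + 4y₁ + 2y₂ + 4y₃ + 2y₄ + 4y₅ + 2y₆ + 4y₇ + y₈] = 0.066667·(55.252) = 3.68347.

3.68347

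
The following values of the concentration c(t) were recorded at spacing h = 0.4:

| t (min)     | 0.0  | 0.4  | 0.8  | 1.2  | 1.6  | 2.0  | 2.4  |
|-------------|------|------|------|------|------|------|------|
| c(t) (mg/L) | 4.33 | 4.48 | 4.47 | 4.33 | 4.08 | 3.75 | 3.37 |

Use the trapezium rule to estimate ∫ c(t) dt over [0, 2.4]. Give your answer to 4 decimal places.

h = 0.4, n = 6.
(h/2)·[y₀ + 2y₁ + 2y₂ + 2y₃ + 2y₄ + 2y₅ + y₆] = 0.2·(49.92) = 9.9840.

9.9840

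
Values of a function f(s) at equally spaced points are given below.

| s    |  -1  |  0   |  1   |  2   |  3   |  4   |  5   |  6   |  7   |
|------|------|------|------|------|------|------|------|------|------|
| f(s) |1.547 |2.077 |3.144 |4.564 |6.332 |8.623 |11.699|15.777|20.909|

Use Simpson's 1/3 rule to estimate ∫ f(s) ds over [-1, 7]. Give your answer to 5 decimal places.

62.99000

h = 1, n = 8.
(h/3)·[y₀ + 4y₁ + 2y₂ + 4y₃ + 2y₄ + 4y₅ + 2y₆ + 4y₇ + y₈] = 0.333333·(188.970) = 62.99000.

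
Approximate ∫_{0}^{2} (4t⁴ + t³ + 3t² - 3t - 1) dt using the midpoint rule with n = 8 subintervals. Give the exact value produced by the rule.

h = (2 − 0)/8 = 0.25.
Midpoints m₁,…,m₈ = 0.125, 0.375, 0.625, 0.875, 1.125, 1.375, 1.625, 1.875.
f(m₁)=-1.3251953125, f(m₂)=-1.5712890625, f(m₃)=-0.8486328125, f(m₄)=1.6865234375, f(m₅)=7.2529296875, f(m₆)=17.4443359375, f(m₇)=34.2294921875, f(m₈)=59.9521484375.
h·[f(m₁) + f(m₂) + f(m₃) + f(m₄) + f(m₅) + f(m₆) + f(m₇) + f(m₈)] = 0.25·(116.8203125) = 29.205078125.

29.205078125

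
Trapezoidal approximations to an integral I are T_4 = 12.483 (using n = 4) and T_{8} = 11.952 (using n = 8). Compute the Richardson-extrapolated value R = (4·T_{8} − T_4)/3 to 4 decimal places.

11.7750

R = (4·T_{8} − T_4) / 3 = (4·11.952 − 12.483)/3 = (35.325)/3 = 11.7750.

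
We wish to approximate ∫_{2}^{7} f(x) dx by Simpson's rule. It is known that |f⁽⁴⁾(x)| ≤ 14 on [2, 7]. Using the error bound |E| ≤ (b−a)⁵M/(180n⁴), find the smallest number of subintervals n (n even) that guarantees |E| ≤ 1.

Need 43750/(180n⁴) ≤ 1.
n⁴ ≥ 43750/(180·1) = 243.056 ⇒ n ≥ 3.9484, so the smallest even n is 4. (n must be even for Simpson's rule.)

4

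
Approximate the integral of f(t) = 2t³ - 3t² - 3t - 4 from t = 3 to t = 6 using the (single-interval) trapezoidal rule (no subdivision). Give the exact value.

T = (b−a)/2 · [f(3) + f(6)] = 1.5·[14 + 302] = 474.

474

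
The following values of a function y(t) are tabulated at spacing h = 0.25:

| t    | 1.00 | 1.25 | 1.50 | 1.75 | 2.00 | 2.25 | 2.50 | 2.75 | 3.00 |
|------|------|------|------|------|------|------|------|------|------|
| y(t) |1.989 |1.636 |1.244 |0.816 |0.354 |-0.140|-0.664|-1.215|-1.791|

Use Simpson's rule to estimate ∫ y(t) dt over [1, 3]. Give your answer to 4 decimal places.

0.5378

h = 0.25, n = 8.
(h/3)·[y₀ + 4y₁ + 2y₂ + 4y₃ + 2y₄ + 4y₅ + 2y₆ + 4y₇ + y₈] = 0.083333·(6.454) = 0.5378.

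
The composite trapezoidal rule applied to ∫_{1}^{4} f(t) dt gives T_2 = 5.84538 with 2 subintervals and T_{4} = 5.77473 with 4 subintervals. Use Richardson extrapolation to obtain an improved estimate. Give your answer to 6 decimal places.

R = (4·T_{4} − T_2) / 3 = (4·5.77473 − 5.84538)/3 = (17.25354)/3 = 5.751180.

5.751180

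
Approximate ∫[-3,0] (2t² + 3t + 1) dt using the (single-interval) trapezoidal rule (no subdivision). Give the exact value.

16.5

T = (b−a)/2 · [f(-3) + f(0)] = 1.5·[10 + 1] = 16.5.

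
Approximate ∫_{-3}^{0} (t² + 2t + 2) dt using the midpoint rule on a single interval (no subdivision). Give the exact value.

M = (b−a)·f(-1.5) = 3·(1.25) = 3.75.

3.75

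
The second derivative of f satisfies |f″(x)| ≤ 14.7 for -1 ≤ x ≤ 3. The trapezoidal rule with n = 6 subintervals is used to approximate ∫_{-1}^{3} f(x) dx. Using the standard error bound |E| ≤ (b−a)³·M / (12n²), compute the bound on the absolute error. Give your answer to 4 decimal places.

2.1778

|E| ≤ (4)³·14.7 / (12·6²) = 940.8/432 = 2.1778.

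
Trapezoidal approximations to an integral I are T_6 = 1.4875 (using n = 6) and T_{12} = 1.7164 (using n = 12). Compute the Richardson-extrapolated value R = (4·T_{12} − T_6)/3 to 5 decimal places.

1.79270

R = (4·T_{12} − T_6) / 3 = (4·1.7164 − 1.4875)/3 = (5.3781)/3 = 1.79270.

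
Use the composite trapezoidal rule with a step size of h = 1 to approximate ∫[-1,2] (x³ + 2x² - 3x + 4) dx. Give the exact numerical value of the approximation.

h = (2 − (-1))/3 = 1.
Nodes x₀,…,x₃ = -1, 0, 1, 2.
f(x) = x³ + 2x² - 3x + 4: f₀=8, f₁=4, f₂=4, f₃=14.
(h/2)·[f₀ + 2f₁ + 2f₂ + f₃] = 0.5·(38) = 19.

19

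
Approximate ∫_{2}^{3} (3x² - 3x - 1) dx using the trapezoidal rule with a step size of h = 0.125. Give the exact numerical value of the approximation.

10.5078125

h = (3 − 2)/8 = 0.125.
Nodes x₀,…,x₈ = 2, 2.125, 2.25, 2.375, 2.5, 2.625, 2.75, 2.875, 3.
f(x) = 3x² - 3x - 1: f₀=5, f₁=6.171875, f₂=7.4375, f₃=8.796875, f₄=10.25, f₅=11.796875, f₆=13.4375, f₇=15.171875, f₈=17.
(h/2)·[f₀ + 2f₁ + 2f₂ + 2f₃ + 2f₄ + 2f₅ + 2f₆ + 2f₇ + f₈] = 0.0625·(168.125) = 10.5078125.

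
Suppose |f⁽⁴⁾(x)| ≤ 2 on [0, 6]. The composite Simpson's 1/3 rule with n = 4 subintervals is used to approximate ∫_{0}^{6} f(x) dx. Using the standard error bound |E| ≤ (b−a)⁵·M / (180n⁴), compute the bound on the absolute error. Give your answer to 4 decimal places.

|E| ≤ (6)⁵·2 / (180·4⁴) = 15552/46080 = 0.3375.

0.3375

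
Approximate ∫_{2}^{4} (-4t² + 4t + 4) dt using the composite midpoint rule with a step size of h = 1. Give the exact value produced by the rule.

-42

h = (4 − 2)/2 = 1.
Midpoints m₁,…,m₂ = 2.5, 3.5.
f(m₁)=-11, f(m₂)=-31.
h·[f(m₁) + f(m₂)] = 1·(-42) = -42.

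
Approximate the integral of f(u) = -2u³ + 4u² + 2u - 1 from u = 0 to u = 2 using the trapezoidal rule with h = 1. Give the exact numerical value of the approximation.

4

h = (2 − 0)/2 = 1.
Nodes u₀,…,u₂ = 0, 1, 2.
f(u) = -2u³ + 4u² + 2u - 1: f₀=-1, f₁=3, f₂=3.
(h/2)·[f₀ + 2f₁ + f₂] = 0.5·(8) = 4.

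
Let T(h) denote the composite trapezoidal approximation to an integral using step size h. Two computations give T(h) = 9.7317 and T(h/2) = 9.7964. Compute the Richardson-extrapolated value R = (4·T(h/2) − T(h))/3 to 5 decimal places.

R = (4·T(h/2) − T(h)) / 3 = (4·9.7964 − 9.7317)/3 = (29.4539)/3 = 9.81797.

9.81797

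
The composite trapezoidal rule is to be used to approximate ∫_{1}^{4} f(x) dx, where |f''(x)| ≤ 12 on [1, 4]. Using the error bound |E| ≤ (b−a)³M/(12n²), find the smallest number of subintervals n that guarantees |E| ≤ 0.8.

6

Need 324/(12n²) ≤ 0.8.
n² ≥ 324/(12·0.8) = 33.75 ⇒ n ≥ 5.8095, so the smallest n is 6.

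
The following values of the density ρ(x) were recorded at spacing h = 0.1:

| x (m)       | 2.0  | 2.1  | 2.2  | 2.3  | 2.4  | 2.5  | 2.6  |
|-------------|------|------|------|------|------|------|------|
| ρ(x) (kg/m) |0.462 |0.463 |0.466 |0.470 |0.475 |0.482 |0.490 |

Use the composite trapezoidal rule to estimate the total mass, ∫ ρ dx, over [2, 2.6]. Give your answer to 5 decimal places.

0.28320

h = 0.1, n = 6.
(h/2)·[y₀ + 2y₁ + 2y₂ + 2y₃ + 2y₄ + 2y₅ + y₆] = 0.05·(5.664) = 0.28320.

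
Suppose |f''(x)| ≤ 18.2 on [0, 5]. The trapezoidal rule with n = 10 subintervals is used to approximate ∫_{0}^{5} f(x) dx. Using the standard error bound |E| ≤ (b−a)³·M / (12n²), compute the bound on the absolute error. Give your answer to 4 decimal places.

1.8958

|E| ≤ (5)³·18.2 / (12·10²) = 2275/1200 = 1.8958.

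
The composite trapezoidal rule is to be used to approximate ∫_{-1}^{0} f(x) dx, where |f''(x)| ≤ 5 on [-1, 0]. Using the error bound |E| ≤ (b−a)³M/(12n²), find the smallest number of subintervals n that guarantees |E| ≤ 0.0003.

38

Need 5/(12n²) ≤ 0.0003.
n² ≥ 5/(12·0.0003) = 1388.89 ⇒ n ≥ 37.2678, so the smallest n is 38.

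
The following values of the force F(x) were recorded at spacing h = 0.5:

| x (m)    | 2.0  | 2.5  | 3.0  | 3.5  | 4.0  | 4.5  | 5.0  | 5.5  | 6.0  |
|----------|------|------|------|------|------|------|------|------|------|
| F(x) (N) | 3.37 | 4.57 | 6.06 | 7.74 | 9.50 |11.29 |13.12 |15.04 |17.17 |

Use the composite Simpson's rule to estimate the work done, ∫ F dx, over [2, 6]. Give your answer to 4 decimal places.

h = 0.5, n = 8.
(h/3)·[y₀ + 4y₁ + 2y₂ + 4y₃ + 2y₄ + 4y₅ + 2y₆ + 4y₇ + y₈] = 0.166667·(232.46) = 38.7433.

38.7433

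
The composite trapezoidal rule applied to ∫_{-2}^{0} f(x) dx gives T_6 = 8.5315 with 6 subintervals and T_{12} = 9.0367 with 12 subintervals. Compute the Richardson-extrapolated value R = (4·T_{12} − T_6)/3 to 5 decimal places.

R = (4·T_{12} − T_6) / 3 = (4·9.0367 − 8.5315)/3 = (27.6153)/3 = 9.20510.

9.20510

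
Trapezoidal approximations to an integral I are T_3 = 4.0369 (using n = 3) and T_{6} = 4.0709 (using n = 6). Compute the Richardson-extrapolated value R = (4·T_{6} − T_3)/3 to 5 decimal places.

R = (4·T_{6} − T_3) / 3 = (4·4.0709 − 4.0369)/3 = (12.2467)/3 = 4.08223.

4.08223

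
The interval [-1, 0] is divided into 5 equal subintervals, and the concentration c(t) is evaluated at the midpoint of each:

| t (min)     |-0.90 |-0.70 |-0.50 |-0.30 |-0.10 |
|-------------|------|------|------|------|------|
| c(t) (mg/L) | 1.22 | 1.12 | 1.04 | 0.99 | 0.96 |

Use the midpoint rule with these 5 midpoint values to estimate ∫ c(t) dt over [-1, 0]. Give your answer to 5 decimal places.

1.06600

h = 0.2, n = 5.
h·[y(m₁) + y(m₂) + y(m₃) + y(m₄) + y(m₅)] = 0.2·(5.33) = 1.06600.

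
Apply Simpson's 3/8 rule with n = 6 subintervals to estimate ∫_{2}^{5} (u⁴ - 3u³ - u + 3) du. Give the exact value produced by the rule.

160.40625

h = (5 − 2)/6 = 0.5.
Nodes u₀,…,u₆ = 2, 2.5, 3, 3.5, 4, 4.5, 5.
f(u) = u⁴ - 3u³ - u + 3: f₀=-7, f₁=-7.3125, f₂=0, f₃=20.9375, f₄=63, f₅=135.1875, f₆=248.
(3h/8)·[f₀ + 3f₁ + 3f₂ + 2f₃ + 3f₄ + 3f₅ + f₆] = 0.1875·(855.5) = 160.40625.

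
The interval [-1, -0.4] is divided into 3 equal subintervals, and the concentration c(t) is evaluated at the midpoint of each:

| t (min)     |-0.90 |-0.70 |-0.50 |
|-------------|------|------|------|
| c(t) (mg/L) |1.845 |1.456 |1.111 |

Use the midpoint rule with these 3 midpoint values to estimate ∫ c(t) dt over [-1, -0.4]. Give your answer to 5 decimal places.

0.88240

h = 0.2, n = 3.
h·[y(m₁) + y(m₂) + y(m₃)] = 0.2·(4.412) = 0.88240.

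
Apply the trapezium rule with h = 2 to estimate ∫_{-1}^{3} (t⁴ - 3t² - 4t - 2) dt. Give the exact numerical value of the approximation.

24

h = (3 − (-1))/2 = 2.
Nodes t₀,…,t₂ = -1, 1, 3.
f(t) = t⁴ - 3t² - 4t - 2: f₀=0, f₁=-8, f₂=40.
(h/2)·[f₀ + 2f₁ + f₂] = 1·(24) = 24.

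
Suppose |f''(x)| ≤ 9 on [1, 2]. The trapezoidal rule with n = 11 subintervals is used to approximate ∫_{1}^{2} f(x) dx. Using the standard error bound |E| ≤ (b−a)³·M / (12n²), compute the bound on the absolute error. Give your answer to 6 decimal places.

0.006198

|E| ≤ (1)³·9 / (12·11²) = 9/1452 = 0.006198.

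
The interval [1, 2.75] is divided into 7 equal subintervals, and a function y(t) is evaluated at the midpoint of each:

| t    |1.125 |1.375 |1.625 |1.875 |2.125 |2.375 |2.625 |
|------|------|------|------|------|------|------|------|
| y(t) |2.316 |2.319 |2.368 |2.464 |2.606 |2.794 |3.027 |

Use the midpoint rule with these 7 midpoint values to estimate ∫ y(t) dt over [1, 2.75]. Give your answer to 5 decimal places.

h = 0.25, n = 7.
h·[y(m₁) + y(m₂) + y(m₃) + y(m₄) + y(m₅) + y(m₆) + y(m₇)] = 0.25·(17.894) = 4.47350.

4.47350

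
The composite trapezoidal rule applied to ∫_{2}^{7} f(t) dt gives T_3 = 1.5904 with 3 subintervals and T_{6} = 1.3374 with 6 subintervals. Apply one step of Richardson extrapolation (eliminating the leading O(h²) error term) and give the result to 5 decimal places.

R = (4·T_{6} − T_3) / 3 = (4·1.3374 − 1.5904)/3 = (3.7592)/3 = 1.25307.

1.25307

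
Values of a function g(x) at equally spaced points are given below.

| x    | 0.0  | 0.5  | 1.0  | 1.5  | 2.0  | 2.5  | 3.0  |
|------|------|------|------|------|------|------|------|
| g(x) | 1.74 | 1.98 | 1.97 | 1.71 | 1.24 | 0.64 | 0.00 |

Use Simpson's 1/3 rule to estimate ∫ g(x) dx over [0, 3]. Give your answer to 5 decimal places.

4.24667

h = 0.5, n = 6.
(h/3)·[y₀ + 4y₁ + 2y₂ + 4y₃ + 2y₄ + 4y₅ + y₆] = 0.166667·(25.48) = 4.24667.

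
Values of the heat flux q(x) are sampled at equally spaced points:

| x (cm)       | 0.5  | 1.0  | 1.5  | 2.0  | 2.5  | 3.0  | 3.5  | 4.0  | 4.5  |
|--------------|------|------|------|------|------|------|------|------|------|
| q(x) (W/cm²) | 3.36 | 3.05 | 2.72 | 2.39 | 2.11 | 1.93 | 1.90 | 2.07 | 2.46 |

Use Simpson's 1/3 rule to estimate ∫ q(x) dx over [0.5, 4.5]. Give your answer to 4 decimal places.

h = 0.5, n = 8.
(h/3)·[y₀ + 4y₁ + 2y₂ + 4y₃ + 2y₄ + 4y₅ + 2y₆ + 4y₇ + y₈] = 0.166667·(57.04) = 9.5067.

9.5067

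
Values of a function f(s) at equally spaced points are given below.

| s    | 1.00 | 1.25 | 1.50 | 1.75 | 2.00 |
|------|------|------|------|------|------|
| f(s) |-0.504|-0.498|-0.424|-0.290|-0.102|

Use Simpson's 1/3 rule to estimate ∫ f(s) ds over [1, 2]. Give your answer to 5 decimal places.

-0.38383

h = 0.25, n = 4.
(h/3)·[y₀ + 4y₁ + 2y₂ + 4y₃ + y₄] = 0.083333·(-4.606) = -0.38383.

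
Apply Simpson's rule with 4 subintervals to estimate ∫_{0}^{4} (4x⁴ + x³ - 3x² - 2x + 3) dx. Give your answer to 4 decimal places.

817.3333

h = (4 − 0)/4 = 1.
Nodes x₀,…,x₄ = 0, 1, 2, 3, 4.
f(x) = 4x⁴ + x³ - 3x² - 2x + 3: f₀=3, f₁=3, f₂=59, f₃=321, f₄=1035.
(h/3)·[f₀ + 4f₁ + 2f₂ + 4f₃ + f₄] = 0.333333·(2452) = 817.3333.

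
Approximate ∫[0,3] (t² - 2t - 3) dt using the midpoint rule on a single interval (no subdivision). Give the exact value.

-11.25

M = (b−a)·f(1.5) = 3·(-3.75) = -11.25.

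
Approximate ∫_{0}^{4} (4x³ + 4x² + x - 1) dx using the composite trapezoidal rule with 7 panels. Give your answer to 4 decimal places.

h = (4 − 0)/7 = 0.571429.
Nodes x₀,…,x₇ = 0, 0.571429, 1.142857, 1.714286, 2.285714, 2.857143, 3.428571, 4.
f(x) = 4x³ + 4x² + x - 1: f₀=-1, f₁=1.623907, f₂=11.338192, f₃=32.620991, f₄=69.950437, f₅=127.804665, f₆=210.661808, f₇=323.
(h/2)·[f₀ + 2f₁ + 2f₂ + 2f₃ + 2f₄ + 2f₅ + 2f₆ + f₇] = 0.285714·(1230) = 351.4286.

351.4286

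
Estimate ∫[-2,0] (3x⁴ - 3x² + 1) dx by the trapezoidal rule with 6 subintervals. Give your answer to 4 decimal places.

13.9753

h = (0 − (-2))/6 = 0.333333.
Nodes x₀,…,x₆ = -2, -1.666667, -1.333333, -1, -0.666667, -0.333333, 0.
f(x) = 3x⁴ - 3x² + 1: f₀=37, f₁=15.814815, f₂=5.148148, f₃=1, f₄=0.259259, f₅=0.703704, f₆=1.
(h/2)·[f₀ + 2f₁ + 2f₂ + 2f₃ + 2f₄ + 2f₅ + f₆] = 0.166667·(83.851852) = 13.9753.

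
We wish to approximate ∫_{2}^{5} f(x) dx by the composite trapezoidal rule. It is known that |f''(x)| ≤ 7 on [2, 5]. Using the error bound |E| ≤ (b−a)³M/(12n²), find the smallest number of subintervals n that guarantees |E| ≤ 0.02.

Need 189/(12n²) ≤ 0.02.
n² ≥ 189/(12·0.02) = 787.5 ⇒ n ≥ 28.0624, so the smallest n is 29.

29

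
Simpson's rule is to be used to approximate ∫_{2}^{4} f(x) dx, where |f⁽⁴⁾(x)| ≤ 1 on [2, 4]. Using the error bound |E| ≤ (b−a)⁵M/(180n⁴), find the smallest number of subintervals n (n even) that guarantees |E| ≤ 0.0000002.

32

Need 32/(180n⁴) ≤ 0.0000002.
n⁴ ≥ 32/(180·0.0000002) = 888889 ⇒ n ≥ 30.7052, so the smallest even n is 32. (n must be even for Simpson's rule.)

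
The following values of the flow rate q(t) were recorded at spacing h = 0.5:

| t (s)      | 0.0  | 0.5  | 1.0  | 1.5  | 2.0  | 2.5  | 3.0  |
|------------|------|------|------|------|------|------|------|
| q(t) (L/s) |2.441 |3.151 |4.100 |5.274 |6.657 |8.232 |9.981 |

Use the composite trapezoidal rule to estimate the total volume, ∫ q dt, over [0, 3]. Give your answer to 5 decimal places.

16.81250

h = 0.5, n = 6.
(h/2)·[y₀ + 2y₁ + 2y₂ + 2y₃ + 2y₄ + 2y₅ + y₆] = 0.25·(67.250) = 16.81250.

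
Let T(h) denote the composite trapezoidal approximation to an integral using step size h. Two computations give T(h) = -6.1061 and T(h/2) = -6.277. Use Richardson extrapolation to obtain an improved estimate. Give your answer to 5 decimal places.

R = (4·T(h/2) − T(h)) / 3 = (4·(-6.277) − (-6.1061))/3 = (-19.0019)/3 = -6.33397.

-6.33397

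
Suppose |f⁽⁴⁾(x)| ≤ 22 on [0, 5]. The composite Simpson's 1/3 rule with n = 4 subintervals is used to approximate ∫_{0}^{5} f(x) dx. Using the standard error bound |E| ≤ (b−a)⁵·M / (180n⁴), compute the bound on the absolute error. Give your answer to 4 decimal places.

|E| ≤ (5)⁵·22 / (180·4⁴) = 68750/46080 = 1.4920.

1.4920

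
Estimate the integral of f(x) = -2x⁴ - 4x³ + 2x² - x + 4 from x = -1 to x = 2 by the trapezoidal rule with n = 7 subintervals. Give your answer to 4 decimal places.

h = (2 − (-1))/7 = 0.428571.
Nodes x₀,…,x₇ = -1, -0.571429, -0.142857, 0.285714, 0.714286, 1.142857, 1.571429, 2.
f(x) = -2x⁴ - 4x³ + 2x² - x + 4: f₀=9, f₁=5.757601, f₂=4.194502, f₃=3.770929, f₄=2.327780, f₅=-3.913369, f₆=-20.350271, f₇=-54.
(h/2)·[f₀ + 2f₁ + 2f₂ + 2f₃ + 2f₄ + 2f₅ + 2f₆ + f₇] = 0.214286·(-61.425656) = -13.1626.

-13.1626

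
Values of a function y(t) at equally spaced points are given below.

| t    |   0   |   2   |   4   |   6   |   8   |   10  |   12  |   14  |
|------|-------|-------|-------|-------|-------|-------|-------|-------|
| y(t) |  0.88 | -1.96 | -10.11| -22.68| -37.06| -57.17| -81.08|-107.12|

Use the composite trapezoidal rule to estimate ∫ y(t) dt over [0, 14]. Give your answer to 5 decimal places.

h = 2, n = 7.
(h/2)·[y₀ + 2y₁ + 2y₂ + 2y₃ + 2y₄ + 2y₅ + 2y₆ + y₇] = 1·(-526.36) = -526.36000.

-526.36000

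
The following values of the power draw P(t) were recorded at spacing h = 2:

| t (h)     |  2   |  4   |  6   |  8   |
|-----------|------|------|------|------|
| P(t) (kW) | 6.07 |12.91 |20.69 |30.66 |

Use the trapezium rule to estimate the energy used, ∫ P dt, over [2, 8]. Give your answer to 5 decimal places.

103.93000

h = 2, n = 3.
(h/2)·[y₀ + 2y₁ + 2y₂ + y₃] = 1·(103.93) = 103.93000.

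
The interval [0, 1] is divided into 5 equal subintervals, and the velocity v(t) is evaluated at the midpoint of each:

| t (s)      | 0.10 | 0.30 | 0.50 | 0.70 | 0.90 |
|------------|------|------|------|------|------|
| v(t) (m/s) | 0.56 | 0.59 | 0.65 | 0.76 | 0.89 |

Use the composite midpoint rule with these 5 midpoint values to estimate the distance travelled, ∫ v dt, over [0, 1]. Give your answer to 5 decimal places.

0.69000

h = 0.2, n = 5.
h·[y(m₁) + y(m₂) + y(m₃) + y(m₄) + y(m₅)] = 0.2·(3.45) = 0.69000.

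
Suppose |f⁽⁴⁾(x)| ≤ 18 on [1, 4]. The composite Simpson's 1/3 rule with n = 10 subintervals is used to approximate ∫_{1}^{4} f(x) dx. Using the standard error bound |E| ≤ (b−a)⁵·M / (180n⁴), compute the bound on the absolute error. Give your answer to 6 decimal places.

|E| ≤ (3)⁵·18 / (180·10⁴) = 4374/1800000 = 0.002430.

0.002430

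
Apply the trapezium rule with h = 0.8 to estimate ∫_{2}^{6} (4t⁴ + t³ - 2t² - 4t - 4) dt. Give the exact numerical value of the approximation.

h = (6 − 2)/5 = 0.8.
Nodes t₀,…,t₅ = 2, 2.8, 3.6, 4.4, 5.2, 6.
f(t) = 4t⁴ + t³ - 2t² - 4t - 4: f₀=52, f₁=236.9344, f₂=674.1824, f₃=1524.1024, f₄=2986.3744, f₅=5300.
(h/2)·[f₀ + 2f₁ + 2f₂ + 2f₃ + 2f₄ + f₅] = 0.4·(16195.1872) = 6478.07488.

6478.07488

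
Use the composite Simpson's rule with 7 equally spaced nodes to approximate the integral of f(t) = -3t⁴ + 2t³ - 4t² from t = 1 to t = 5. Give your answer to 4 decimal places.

h = (5 − 1)/6 = 0.666667.
Nodes t₀,…,t₆ = 1, 1.666667, 2.333333, 3, 3.666667, 4.333333, 5.
f(t) = -3t⁴ + 2t³ - 4t²: f₀=-5, f₁=-25, f₂=-85.296296, f₃=-225, f₄=-497.444444, f₅=-970.185185, f₆=-1725.
(h/3)·[f₀ + 4f₁ + 2f₂ + 4f₃ + 2f₄ + 4f₅ + f₆] = 0.222222·(-7776.222222) = -1728.0494.

-1728.0494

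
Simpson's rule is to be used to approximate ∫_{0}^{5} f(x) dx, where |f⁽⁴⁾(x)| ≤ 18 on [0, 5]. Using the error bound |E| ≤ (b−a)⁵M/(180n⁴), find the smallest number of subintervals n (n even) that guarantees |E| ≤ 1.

6

Need 56250/(180n⁴) ≤ 1.
n⁴ ≥ 56250/(180·1) = 312.5 ⇒ n ≥ 4.2045, so the smallest even n is 6. (n must be even for Simpson's rule.)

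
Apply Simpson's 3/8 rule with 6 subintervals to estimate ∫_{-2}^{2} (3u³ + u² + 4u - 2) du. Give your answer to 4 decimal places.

-2.6667

h = (2 − (-2))/6 = 0.666667.
Nodes u₀,…,u₆ = -2, -1.333333, -0.666667, 0, 0.666667, 1.333333, 2.
f(u) = 3u³ + u² + 4u - 2: f₀=-30, f₁=-12.666667, f₂=-5.111111, f₃=-2, f₄=2, f₅=12.222222, f₆=34.
(3h/8)·[f₀ + 3f₁ + 3f₂ + 2f₃ + 3f₄ + 3f₅ + f₆] = 0.25·(-10.666667) = -2.6667.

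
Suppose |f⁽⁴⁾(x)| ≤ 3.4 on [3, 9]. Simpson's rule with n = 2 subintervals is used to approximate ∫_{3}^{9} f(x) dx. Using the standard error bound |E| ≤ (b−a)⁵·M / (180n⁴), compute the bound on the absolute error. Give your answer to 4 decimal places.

9.1800

|E| ≤ (6)⁵·3.4 / (180·2⁴) = 26438.4/2880 = 9.1800.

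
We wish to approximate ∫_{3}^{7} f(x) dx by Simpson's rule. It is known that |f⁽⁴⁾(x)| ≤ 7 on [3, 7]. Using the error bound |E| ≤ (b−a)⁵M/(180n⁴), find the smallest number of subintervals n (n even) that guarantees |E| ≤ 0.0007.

16

Need 7168/(180n⁴) ≤ 0.0007.
n⁴ ≥ 7168/(180·0.0007) = 56888.9 ⇒ n ≥ 15.4439, so the smallest even n is 16. (n must be even for Simpson's rule.)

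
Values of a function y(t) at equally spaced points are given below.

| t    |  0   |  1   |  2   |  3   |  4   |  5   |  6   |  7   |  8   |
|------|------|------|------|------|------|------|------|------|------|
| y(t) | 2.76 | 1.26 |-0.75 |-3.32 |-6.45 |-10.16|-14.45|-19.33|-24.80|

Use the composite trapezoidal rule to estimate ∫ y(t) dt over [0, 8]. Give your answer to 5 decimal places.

h = 1, n = 8.
(h/2)·[y₀ + 2y₁ + 2y₂ + 2y₃ + 2y₄ + 2y₅ + 2y₆ + 2y₇ + y₈] = 0.5·(-128.44) = -64.22000.

-64.22000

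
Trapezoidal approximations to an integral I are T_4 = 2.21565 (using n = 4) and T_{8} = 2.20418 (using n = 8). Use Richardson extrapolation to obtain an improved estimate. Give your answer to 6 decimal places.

R = (4·T_{8} − T_4) / 3 = (4·2.20418 − 2.21565)/3 = (6.60107)/3 = 2.200357.

2.200357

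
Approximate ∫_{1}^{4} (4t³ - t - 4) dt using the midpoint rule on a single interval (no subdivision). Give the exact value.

M = (b−a)·f(2.5) = 3·(56) = 168.

168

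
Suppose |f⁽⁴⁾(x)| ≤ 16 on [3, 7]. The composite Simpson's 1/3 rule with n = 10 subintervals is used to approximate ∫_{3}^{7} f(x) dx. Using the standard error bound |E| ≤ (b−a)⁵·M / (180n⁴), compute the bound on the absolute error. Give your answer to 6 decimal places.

|E| ≤ (4)⁵·16 / (180·10⁴) = 16384/1800000 = 0.009102.

0.009102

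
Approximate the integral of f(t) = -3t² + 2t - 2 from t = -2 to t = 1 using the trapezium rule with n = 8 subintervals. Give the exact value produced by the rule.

-18.2109375

h = (1 − (-2))/8 = 0.375.
Nodes t₀,…,t₈ = -2, -1.625, -1.25, -0.875, -0.5, -0.125, 0.25, 0.625, 1.
f(t) = -3t² + 2t - 2: f₀=-18, f₁=-13.171875, f₂=-9.1875, f₃=-6.046875, f₄=-3.75, f₅=-2.296875, f₆=-1.6875, f₇=-1.921875, f₈=-3.
(h/2)·[f₀ + 2f₁ + 2f₂ + 2f₃ + 2f₄ + 2f₅ + 2f₆ + 2f₇ + f₈] = 0.1875·(-97.125) = -18.2109375.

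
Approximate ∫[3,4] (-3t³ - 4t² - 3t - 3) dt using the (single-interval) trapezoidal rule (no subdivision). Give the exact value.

T = (b−a)/2 · [f(3) + f(4)] = 0.5·[(-129) + (-271)] = -200.

-200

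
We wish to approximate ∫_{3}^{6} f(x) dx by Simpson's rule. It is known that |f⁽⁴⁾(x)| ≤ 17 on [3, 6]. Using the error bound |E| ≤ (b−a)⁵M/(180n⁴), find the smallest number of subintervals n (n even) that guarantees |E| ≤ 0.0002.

Need 4131/(180n⁴) ≤ 0.0002.
n⁴ ≥ 4131/(180·0.0002) = 114750 ⇒ n ≥ 18.4051, so the smallest even n is 20. (n must be even for Simpson's rule.)

20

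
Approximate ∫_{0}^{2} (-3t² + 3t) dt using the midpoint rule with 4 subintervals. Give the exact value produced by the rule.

h = (2 − 0)/4 = 0.5.
Midpoints m₁,…,m₄ = 0.25, 0.75, 1.25, 1.75.
f(m₁)=0.5625, f(m₂)=0.5625, f(m₃)=-0.9375, f(m₄)=-3.9375.
h·[f(m₁) + f(m₂) + f(m₃) + f(m₄)] = 0.5·(-3.75) = -1.875.

-1.875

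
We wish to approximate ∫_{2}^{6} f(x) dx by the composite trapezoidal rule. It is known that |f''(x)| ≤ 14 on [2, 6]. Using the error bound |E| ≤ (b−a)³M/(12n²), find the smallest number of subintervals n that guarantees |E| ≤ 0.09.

Need 896/(12n²) ≤ 0.09.
n² ≥ 896/(12·0.09) = 829.63 ⇒ n ≥ 28.8033, so the smallest n is 29.

29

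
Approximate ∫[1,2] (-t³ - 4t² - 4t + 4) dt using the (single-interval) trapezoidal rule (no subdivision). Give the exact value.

T = (b−a)/2 · [f(1) + f(2)] = 0.5·[(-5) + (-28)] = -16.5.

-16.5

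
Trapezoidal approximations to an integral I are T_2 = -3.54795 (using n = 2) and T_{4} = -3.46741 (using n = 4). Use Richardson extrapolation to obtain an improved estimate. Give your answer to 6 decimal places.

-3.440563

R = (4·T_{4} − T_2) / 3 = (4·(-3.46741) − (-3.54795))/3 = (-10.32169)/3 = -3.440563.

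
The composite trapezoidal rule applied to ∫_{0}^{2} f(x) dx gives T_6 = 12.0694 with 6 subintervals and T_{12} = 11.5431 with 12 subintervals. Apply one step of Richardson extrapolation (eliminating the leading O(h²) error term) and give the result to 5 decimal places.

R = (4·T_{12} − T_6) / 3 = (4·11.5431 − 12.0694)/3 = (34.1030)/3 = 11.36767.

11.36767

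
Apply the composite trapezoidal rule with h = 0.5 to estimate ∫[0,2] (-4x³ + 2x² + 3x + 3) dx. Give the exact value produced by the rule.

h = (2 − 0)/4 = 0.5.
Nodes x₀,…,x₄ = 0, 0.5, 1, 1.5, 2.
f(x) = -4x³ + 2x² + 3x + 3: f₀=3, f₁=4.5, f₂=4, f₃=-1.5, f₄=-15.
(h/2)·[f₀ + 2f₁ + 2f₂ + 2f₃ + f₄] = 0.25·(2) = 0.5.

0.5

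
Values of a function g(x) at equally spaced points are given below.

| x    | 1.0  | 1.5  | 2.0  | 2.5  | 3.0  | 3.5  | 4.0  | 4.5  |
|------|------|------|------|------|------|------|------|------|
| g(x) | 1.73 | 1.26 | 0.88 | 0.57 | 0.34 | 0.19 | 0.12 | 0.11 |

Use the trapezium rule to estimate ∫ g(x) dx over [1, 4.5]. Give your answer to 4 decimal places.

2.1400

h = 0.5, n = 7.
(h/2)·[y₀ + 2y₁ + 2y₂ + 2y₃ + 2y₄ + 2y₅ + 2y₆ + y₇] = 0.25·(8.56) = 2.1400.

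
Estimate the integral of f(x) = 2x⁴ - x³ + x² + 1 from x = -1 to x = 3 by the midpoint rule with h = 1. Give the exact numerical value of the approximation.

82.5

h = (3 − (-1))/4 = 1.
Midpoints m₁,…,m₄ = -0.5, 0.5, 1.5, 2.5.
f(m₁)=1.5, f(m₂)=1.25, f(m₃)=10, f(m₄)=69.75.
h·[f(m₁) + f(m₂) + f(m₃) + f(m₄)] = 1·(82.5) = 82.5.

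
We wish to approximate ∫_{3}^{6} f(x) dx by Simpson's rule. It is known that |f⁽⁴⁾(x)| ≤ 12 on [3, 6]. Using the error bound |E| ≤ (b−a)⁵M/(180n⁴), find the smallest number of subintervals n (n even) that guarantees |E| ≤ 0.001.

Need 2916/(180n⁴) ≤ 0.001.
n⁴ ≥ 2916/(180·0.001) = 16200 ⇒ n ≥ 11.2818, so the smallest even n is 12. (n must be even for Simpson's rule.)

12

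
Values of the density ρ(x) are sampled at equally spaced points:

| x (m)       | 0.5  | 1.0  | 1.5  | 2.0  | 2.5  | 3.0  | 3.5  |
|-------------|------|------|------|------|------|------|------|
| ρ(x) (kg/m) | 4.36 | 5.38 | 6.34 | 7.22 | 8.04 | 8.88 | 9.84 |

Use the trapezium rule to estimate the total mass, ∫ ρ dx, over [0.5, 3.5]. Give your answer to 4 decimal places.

21.4800

h = 0.5, n = 6.
(h/2)·[y₀ + 2y₁ + 2y₂ + 2y₃ + 2y₄ + 2y₅ + y₆] = 0.25·(85.92) = 21.4800.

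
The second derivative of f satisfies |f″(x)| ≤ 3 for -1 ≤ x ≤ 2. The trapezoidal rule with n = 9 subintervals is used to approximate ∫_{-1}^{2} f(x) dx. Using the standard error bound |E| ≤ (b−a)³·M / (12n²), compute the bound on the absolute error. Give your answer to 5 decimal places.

|E| ≤ (3)³·3 / (12·9²) = 81/972 = 0.08333.

0.08333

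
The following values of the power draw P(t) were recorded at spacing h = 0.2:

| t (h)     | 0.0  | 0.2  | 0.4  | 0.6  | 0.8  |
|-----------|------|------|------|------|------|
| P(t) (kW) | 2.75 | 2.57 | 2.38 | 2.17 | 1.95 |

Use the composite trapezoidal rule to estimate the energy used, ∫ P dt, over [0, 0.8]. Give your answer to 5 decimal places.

1.89400

h = 0.2, n = 4.
(h/2)·[y₀ + 2y₁ + 2y₂ + 2y₃ + y₄] = 0.1·(18.94) = 1.89400.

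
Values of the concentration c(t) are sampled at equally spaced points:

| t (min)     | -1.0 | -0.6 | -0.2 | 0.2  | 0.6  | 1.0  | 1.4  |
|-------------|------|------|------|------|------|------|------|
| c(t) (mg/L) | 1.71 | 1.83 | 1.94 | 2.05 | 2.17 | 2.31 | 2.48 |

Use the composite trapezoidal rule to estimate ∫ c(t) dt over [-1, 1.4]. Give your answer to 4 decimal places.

h = 0.4, n = 6.
(h/2)·[y₀ + 2y₁ + 2y₂ + 2y₃ + 2y₄ + 2y₅ + y₆] = 0.2·(24.79) = 4.9580.

4.9580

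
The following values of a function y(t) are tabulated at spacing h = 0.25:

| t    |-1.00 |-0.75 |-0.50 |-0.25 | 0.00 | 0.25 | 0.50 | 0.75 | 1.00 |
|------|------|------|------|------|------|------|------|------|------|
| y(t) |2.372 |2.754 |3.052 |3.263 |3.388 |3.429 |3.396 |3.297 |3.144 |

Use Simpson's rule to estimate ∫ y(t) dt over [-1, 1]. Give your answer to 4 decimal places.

h = 0.25, n = 8.
(h/3)·[y₀ + 4y₁ + 2y₂ + 4y₃ + 2y₄ + 4y₅ + 2y₆ + 4y₇ + y₈] = 0.083333·(76.160) = 6.3467.

6.3467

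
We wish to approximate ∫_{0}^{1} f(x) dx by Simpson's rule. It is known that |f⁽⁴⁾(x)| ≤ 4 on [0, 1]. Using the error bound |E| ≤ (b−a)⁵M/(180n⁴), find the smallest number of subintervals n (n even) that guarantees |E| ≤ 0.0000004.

Need 4/(180n⁴) ≤ 0.0000004.
n⁴ ≥ 4/(180·0.0000004) = 55555.6 ⇒ n ≥ 15.3526, so the smallest even n is 16. (n must be even for Simpson's rule.)

16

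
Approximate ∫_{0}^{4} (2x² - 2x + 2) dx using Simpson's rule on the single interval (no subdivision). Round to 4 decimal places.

S = (b−a)/6 · [f(0) + 4f(2) + f(4)] = 0.666667·[2 + 4·6 + 26] = 34.6667.

34.6667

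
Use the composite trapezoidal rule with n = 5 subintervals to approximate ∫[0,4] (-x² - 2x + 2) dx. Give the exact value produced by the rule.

h = (4 − 0)/5 = 0.8.
Nodes x₀,…,x₅ = 0, 0.8, 1.6, 2.4, 3.2, 4.
f(x) = -x² - 2x + 2: f₀=2, f₁=-0.24, f₂=-3.76, f₃=-8.56, f₄=-14.64, f₅=-22.
(h/2)·[f₀ + 2f₁ + 2f₂ + 2f₃ + 2f₄ + f₅] = 0.4·(-74.4) = -29.76.

-29.76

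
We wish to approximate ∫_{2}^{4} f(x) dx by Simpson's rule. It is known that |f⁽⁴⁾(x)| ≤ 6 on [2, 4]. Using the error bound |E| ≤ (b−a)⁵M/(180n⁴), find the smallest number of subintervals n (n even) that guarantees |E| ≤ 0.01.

Need 192/(180n⁴) ≤ 0.01.
n⁴ ≥ 192/(180·0.01) = 106.667 ⇒ n ≥ 3.2137, so the smallest even n is 4. (n must be even for Simpson's rule.)

4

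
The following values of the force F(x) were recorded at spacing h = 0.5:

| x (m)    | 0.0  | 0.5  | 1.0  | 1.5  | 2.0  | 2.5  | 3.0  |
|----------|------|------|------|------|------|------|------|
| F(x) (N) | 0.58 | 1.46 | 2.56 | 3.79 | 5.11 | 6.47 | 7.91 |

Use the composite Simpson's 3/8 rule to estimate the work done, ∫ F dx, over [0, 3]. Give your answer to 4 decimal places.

11.7881

h = 0.5, n = 6.
(3h/8)·[y₀ + 3y₁ + 3y₂ + 2y₃ + 3y₄ + 3y₅ + y₆] = 0.1875·(62.87) = 11.7881.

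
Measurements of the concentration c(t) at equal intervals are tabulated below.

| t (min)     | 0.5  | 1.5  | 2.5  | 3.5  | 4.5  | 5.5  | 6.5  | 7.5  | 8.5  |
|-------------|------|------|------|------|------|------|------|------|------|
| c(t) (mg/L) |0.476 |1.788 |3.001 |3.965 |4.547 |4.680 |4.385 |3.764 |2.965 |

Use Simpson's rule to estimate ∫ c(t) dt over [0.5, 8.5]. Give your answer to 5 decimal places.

28.03167

h = 1, n = 8.
(h/3)·[y₀ + 4y₁ + 2y₂ + 4y₃ + 2y₄ + 4y₅ + 2y₆ + 4y₇ + y₈] = 0.333333·(84.095) = 28.03167.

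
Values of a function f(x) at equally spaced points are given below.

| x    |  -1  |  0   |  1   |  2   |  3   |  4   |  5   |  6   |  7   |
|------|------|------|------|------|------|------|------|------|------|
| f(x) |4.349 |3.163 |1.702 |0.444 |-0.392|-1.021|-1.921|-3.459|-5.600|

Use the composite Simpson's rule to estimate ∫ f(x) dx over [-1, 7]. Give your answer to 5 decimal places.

-1.98833

h = 1, n = 8.
(h/3)·[y₀ + 4y₁ + 2y₂ + 4y₃ + 2y₄ + 4y₅ + 2y₆ + 4y₇ + y₈] = 0.333333·(-5.965) = -1.98833.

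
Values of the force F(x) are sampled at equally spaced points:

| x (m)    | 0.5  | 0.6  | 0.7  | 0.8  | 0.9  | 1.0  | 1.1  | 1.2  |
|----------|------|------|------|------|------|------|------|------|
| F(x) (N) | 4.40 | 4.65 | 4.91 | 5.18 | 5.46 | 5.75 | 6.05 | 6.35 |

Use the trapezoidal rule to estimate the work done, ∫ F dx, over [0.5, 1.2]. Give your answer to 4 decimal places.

h = 0.1, n = 7.
(h/2)·[y₀ + 2y₁ + 2y₂ + 2y₃ + 2y₄ + 2y₅ + 2y₆ + y₇] = 0.05·(74.75) = 3.7375.

3.7375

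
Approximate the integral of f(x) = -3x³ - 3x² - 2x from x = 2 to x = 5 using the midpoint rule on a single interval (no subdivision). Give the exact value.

M = (b−a)·f(3.5) = 3·(-172.375) = -517.125.

-517.125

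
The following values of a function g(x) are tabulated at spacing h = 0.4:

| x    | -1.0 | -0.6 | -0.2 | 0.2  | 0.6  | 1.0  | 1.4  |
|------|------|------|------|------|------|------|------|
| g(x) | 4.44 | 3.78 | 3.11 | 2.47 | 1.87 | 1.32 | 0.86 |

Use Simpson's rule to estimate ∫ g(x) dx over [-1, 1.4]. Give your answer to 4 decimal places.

6.0720

h = 0.4, n = 6.
(h/3)·[y₀ + 4y₁ + 2y₂ + 4y₃ + 2y₄ + 4y₅ + y₆] = 0.133333·(45.54) = 6.0720.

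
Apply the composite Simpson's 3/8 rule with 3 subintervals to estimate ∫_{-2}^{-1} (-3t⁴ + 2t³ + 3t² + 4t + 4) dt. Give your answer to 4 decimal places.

h = (-1 − (-2))/3 = 0.333333.
Nodes t₀,…,t₃ = -2, -1.666667, -1.333333, -1.
f(t) = -3t⁴ + 2t³ + 3t² + 4t + 4: f₀=-56, f₁=-26.740741, f₂=-10.222222, f₃=-2.
(3h/8)·[f₀ + 3f₁ + 3f₂ + f₃] = 0.125·(-168.888889) = -21.1111.

-21.1111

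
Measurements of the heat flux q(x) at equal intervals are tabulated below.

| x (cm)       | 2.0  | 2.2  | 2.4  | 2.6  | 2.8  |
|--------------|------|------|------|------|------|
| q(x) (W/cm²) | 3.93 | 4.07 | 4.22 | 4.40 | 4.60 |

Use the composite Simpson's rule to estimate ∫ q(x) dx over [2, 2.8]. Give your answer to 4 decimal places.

3.3900

h = 0.2, n = 4.
(h/3)·[y₀ + 4y₁ + 2y₂ + 4y₃ + y₄] = 0.066667·(50.85) = 3.3900.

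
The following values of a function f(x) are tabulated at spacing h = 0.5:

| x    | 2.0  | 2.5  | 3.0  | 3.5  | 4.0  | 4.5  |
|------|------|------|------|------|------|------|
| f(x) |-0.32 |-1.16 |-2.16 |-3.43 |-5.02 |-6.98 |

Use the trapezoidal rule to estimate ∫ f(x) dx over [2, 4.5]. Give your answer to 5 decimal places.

-7.71000

h = 0.5, n = 5.
(h/2)·[y₀ + 2y₁ + 2y₂ + 2y₃ + 2y₄ + y₅] = 0.25·(-30.84) = -7.71000.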